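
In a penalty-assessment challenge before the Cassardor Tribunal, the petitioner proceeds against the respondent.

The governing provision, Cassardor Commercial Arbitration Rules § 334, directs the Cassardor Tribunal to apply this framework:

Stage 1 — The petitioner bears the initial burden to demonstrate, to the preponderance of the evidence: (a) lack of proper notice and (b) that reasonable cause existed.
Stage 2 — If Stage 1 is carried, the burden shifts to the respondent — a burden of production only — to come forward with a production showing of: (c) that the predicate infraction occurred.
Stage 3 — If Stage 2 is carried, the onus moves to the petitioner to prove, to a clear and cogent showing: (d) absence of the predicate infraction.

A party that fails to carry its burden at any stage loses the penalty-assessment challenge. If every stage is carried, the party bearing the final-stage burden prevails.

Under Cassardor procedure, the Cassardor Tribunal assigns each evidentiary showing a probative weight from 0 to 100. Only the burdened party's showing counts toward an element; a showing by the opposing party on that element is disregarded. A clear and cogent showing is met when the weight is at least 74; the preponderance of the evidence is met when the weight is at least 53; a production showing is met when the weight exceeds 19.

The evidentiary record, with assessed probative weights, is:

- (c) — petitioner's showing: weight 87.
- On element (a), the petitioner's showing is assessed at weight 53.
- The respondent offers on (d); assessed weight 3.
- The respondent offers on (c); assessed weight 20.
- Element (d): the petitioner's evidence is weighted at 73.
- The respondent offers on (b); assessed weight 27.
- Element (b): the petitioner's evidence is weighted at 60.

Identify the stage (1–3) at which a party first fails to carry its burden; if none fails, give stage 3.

stage 3

Stage 1 — burden on petitioner; standard: the preponderance of the evidence (weight is at least 53).
    (a): 53 ≥ 53 [met]
    (b): 60 (respondent's 27 disregarded) ≥ 53 [met]
  All elements met. The burden passes to the respondent.
Stage 2 — burden on respondent; standard: a production showing (weight exceeds 19).
    (c): 20 (petitioner's 87 disregarded) > 19 [met]
  Stage 2 carried; the burden shifts to the petitioner.
Stage 3 — burden on petitioner; standard: a clear and cogent showing (weight is at least 74).
    (d): 73 (respondent's 3 disregarded) < 74 [not met]
  Stage 3 not carried; the petitioner fails its burden.
The analysis ends at Stage 3; the respondent prevails.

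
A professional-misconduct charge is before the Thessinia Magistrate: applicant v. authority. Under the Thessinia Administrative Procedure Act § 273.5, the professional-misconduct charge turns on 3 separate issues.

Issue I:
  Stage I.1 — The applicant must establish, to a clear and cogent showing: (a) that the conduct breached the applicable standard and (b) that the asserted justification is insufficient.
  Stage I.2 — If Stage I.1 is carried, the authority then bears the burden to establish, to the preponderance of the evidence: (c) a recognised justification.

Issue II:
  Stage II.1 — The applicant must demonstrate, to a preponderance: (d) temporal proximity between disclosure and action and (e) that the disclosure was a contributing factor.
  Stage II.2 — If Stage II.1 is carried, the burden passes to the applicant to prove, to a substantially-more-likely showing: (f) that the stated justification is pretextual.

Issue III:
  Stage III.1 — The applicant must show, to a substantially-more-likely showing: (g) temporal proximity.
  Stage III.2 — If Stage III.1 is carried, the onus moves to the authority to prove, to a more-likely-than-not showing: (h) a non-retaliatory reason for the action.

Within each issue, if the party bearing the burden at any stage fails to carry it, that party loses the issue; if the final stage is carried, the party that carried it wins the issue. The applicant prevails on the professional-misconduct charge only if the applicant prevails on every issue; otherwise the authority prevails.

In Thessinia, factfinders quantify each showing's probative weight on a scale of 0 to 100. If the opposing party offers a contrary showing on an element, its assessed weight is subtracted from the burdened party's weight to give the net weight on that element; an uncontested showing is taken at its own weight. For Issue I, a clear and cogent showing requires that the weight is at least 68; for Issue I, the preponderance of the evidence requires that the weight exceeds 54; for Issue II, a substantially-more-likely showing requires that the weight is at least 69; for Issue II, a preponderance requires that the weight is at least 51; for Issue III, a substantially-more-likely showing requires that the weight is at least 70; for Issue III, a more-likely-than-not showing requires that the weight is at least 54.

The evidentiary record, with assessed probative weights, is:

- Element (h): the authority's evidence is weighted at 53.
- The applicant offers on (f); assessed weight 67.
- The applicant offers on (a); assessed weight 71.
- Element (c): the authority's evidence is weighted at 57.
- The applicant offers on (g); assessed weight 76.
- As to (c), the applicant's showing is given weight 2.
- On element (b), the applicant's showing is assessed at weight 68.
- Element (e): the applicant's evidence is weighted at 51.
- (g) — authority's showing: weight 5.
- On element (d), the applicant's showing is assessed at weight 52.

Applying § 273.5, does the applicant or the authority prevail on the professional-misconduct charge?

authority

— Issue I —
Stage I.1 — burden on applicant; standard: a clear and cogent showing (weight is at least 68).
    (a): 71 ≥ 68 [met]
    (b): 68 ≥ 68 [met]
  All elements met. The burden passes to the authority.
Stage I.2 — burden on authority; standard: the preponderance of the evidence (weight exceeds 54).
    (c): 57 − 2 = 55 > 54 [met]
  All elements met at the final stage.
Every stage carried; the authority prevails on this issue.
— Issue II —
At Stage II.1 the applicant must meet a preponderance (weight is at least 51): on (d) the weight is 52, which does reach 51, so (d) meets the standard; on (e) the weight is 51, which does reach 51, so (e) meets the standard.
  Stage II.1 carried; the burden remains with the applicant.
At Stage II.2 the applicant must meet a substantially-more-likely showing (weight is at least 69): on (f) the weight is 67, < 69, so (f) does not meet the standard.
  The applicant does not carry Stage II.2.
The analysis ends at Stage II.2; the authority prevails on this issue.
— Issue III —
At Stage III.1 the applicant must meet a substantially-more-likely showing (weight is at least 70): on (g) the weight is 76 less the opposing 5 gives net 71, ≥ 70, so (g) meets the standard.
  The applicant carries Stage III.1; the authority now bears the burden.
At Stage III.2 the authority must meet a more-likely-than-not showing (weight is at least 54): on (h) the weight is 53, which does not reach 54, so (h) does not meet the standard.
  The authority does not carry Stage III.2.
The applicant prevails on this issue.
Per-issue: Issue I → authority; Issue II → authority; Issue III → applicant. The applicant must prevail on every issue; overall, the authority prevails.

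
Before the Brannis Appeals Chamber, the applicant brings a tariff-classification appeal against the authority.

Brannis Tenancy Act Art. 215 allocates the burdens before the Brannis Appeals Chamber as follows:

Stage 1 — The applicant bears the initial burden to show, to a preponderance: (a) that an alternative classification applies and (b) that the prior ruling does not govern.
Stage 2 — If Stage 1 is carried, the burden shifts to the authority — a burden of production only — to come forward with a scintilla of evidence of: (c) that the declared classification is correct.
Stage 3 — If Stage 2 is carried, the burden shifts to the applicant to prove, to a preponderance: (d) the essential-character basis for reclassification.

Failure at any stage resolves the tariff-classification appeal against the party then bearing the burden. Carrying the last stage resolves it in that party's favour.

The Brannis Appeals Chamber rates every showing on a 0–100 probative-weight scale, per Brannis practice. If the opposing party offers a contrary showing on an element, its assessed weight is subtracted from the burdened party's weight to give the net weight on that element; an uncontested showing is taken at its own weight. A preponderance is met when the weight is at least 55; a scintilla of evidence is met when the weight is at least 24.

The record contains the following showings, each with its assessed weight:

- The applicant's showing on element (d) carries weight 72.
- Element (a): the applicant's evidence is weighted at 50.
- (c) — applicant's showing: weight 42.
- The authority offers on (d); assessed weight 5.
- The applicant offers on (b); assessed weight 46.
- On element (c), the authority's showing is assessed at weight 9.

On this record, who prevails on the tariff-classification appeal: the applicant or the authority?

Stage 1 — burden on applicant; standard: a preponderance (weight is at least 55).
    (a): 50 < 55 [not met]
    (b): 46 < 55 [not met]
  Not every element is met, so the applicant fails to carry Stage 1.
The analysis ends at Stage 1; the authority prevails.

authority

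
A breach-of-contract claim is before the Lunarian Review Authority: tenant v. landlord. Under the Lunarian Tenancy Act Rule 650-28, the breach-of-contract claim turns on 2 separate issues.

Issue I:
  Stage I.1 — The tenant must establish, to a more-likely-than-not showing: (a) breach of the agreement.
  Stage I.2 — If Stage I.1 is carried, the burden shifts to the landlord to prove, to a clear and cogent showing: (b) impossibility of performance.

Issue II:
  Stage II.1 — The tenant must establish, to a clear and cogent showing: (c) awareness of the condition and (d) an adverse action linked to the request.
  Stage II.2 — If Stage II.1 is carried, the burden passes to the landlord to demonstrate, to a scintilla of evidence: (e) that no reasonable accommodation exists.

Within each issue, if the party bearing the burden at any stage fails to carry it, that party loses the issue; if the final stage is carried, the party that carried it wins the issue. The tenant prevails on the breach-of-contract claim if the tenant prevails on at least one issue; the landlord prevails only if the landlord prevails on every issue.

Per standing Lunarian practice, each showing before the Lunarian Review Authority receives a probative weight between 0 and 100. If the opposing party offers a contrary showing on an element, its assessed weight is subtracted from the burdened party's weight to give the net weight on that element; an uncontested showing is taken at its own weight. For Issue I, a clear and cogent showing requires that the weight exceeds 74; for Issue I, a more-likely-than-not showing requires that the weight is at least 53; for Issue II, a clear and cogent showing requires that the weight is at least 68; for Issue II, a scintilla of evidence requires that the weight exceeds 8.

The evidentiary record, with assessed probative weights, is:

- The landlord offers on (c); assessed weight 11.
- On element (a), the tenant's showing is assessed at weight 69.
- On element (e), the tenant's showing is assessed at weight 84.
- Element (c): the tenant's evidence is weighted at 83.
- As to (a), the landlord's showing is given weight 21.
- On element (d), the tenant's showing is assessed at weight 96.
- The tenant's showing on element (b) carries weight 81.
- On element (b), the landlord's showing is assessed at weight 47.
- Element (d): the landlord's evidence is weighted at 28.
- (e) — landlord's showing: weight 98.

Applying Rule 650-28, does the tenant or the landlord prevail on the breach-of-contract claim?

landlord

— Issue I —
Stage I.1 (tenant, a more-likely-than-not showing, weight is at least 53): (a) net 69−21=48 < 53 — fails.
  The tenant does not carry Stage I.1.
So the landlord prevails on this issue.
— Issue II —
Stage II.1 — burden on tenant; standard: a clear and cogent showing (weight is at least 68).
    (c): 83 − 11 = 72 ≥ 68 [met]
    (d): 96 − 28 = 68 ≥ 68 [met]
  The tenant carries Stage II.1; the landlord now bears the burden.
Stage II.2 — burden on landlord; standard: a scintilla of evidence (weight exceeds 8).
    (e): 98 − 84 = 14 > 8 [met]
  All elements met at the final stage.
Every stage carried; the landlord prevails on this issue.
Per-issue: Issue I → landlord; Issue II → landlord. The tenant must prevail on at least one issue; overall, the landlord prevails.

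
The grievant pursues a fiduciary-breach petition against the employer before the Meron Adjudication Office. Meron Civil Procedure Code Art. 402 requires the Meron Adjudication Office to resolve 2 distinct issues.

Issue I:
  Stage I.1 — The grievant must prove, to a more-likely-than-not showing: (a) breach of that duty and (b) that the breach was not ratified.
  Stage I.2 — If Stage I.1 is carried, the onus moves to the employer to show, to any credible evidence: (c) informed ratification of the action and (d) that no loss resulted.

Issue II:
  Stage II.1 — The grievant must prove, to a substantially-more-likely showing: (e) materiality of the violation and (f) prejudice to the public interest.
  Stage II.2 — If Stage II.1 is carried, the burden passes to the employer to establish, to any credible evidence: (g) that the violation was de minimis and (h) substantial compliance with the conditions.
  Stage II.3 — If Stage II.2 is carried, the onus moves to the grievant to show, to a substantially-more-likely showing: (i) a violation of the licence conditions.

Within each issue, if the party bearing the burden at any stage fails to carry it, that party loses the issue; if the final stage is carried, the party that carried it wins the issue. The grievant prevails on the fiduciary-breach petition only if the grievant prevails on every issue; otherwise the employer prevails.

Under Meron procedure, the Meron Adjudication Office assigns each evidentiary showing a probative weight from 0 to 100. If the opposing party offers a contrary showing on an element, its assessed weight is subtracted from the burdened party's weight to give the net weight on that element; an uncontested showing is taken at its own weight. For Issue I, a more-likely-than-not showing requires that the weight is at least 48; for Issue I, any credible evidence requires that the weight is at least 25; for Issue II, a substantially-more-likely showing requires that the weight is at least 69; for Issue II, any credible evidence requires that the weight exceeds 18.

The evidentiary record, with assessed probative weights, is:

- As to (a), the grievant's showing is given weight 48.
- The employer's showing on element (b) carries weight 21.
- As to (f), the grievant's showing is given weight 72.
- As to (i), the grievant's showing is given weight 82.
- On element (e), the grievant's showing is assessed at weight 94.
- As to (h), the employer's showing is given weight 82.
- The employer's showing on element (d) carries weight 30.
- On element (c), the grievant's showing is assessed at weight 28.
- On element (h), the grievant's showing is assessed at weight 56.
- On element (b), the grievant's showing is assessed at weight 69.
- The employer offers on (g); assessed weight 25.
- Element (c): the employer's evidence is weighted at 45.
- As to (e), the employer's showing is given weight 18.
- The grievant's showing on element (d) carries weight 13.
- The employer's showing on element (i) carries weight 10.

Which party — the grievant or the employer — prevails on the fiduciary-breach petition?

— Issue I —
At Stage I.1 the grievant must meet a more-likely-than-not showing (weight is at least 48): on (a) the weight is 48, which does reach 48, so (a) meets the standard; on (b) the weight is 69 less the opposing 21 gives net 48, ≥ 48, so (b) meets the standard.
  All elements met. The burden passes to the employer.
At Stage I.2 the employer must meet any credible evidence (weight is at least 25): on (c) the weight is 45 less the opposing 28 gives net 17, which does not reach 25, so (c) does not meet the standard; on (d) the weight is 30 less the opposing 13 gives net 17, < 25, so (d) does not meet the standard.
  The employer does not carry Stage I.2.
The grievant prevails on this issue.
— Issue II —
At Stage II.1 the grievant must meet a substantially-more-likely showing (weight is at least 69): on (e) the weight is 94 less the opposing 18 gives net 76, ≥ 69, so (e) meets the standard; on (f) the weight is 72, ≥ 69, so (f) meets the standard.
  All elements met. The burden passes to the employer.
At Stage II.2 the employer must meet any credible evidence (weight exceeds 18): on (g) the weight is 25, > 18, so (g) meets the standard; on (h) the weight is 82 less the opposing 56 gives net 26, which does exceed 18, so (h) meets the standard.
  The employer carries Stage II.2; the grievant now bears the burden.
At Stage II.3 the grievant must meet a substantially-more-likely showing (weight is at least 69): on (i) the weight is 82 less the opposing 10 gives net 72, ≥ 69, so (i) meets the standard.
  The grievant carries the last stage.
All stages carried — the grievant prevails on this issue.
Per-issue: Issue I → grievant; Issue II → grievant. The grievant must prevail on every issue; overall, the grievant prevails.

grievant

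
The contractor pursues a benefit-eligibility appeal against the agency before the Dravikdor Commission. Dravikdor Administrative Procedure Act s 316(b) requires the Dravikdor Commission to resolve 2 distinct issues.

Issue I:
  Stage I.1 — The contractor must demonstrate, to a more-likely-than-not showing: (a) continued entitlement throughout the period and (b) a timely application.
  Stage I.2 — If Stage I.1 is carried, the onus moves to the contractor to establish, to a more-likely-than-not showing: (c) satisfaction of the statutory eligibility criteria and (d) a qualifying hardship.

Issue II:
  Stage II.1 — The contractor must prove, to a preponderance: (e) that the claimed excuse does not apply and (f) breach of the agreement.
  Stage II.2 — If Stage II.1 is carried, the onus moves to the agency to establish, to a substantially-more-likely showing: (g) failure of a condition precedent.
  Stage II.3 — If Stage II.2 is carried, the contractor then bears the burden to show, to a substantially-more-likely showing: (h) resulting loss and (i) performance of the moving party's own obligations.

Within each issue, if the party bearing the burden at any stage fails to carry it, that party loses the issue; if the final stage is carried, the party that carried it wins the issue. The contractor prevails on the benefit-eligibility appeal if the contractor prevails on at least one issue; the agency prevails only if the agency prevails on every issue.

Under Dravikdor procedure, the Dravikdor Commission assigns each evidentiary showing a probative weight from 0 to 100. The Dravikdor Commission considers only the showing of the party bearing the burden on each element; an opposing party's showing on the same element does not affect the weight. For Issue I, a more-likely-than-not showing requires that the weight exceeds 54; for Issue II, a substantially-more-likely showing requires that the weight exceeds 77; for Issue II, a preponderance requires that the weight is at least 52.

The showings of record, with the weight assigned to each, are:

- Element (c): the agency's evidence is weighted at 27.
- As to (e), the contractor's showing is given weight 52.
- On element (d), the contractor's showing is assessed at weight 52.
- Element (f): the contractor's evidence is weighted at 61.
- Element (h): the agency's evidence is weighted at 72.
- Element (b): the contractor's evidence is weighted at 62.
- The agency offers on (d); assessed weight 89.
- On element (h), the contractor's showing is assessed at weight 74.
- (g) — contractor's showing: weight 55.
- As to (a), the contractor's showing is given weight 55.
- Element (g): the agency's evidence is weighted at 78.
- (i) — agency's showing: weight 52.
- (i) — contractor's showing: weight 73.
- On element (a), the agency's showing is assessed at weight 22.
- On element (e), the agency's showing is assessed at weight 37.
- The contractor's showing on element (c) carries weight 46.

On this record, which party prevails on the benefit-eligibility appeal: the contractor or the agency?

agency

— Issue I —
Stage I.1 — burden on contractor; standard: a more-likely-than-not showing (weight exceeds 54).
    (a): 55 (agency's 22 disregarded) > 54 [met]
    (b): 62 > 54 [met]
  Stage I.1 is satisfied; the contractor continues to bear the burden.
Stage I.2 — burden on contractor; standard: a more-likely-than-not showing (weight exceeds 54).
    (c): 46 (agency's 27 disregarded) ≤ 54 [not met]
    (d): 52 (agency's 89 disregarded) ≤ 54 [not met]
  Stage I.2 not carried; the contractor fails its burden.
So the agency prevails on this issue.
— Issue II —
Stage II.1 (contractor, a preponderance, weight is at least 52): (e) 52 (agency's 37 disregarded) ≥ 52 — meets; (f) 61 ≥ 52 — meets.
  Stage II.1 carried; the burden shifts to the agency.
Stage II.2 (agency, a substantially-more-likely showing, weight exceeds 77): (g) 78 (contractor's 55 disregarded) > 77 — meets.
  Stage II.2 carried; the burden shifts to the contractor.
Stage II.3 (contractor, a substantially-more-likely showing, weight exceeds 77): (h) 74 (agency's 72 disregarded) ≤ 77 — fails; (i) 73 (agency's 52 disregarded) ≤ 77 — fails.
  The contractor does not carry Stage II.3.
The analysis ends at Stage II.3; the agency prevails on this issue.
Per-issue: Issue I → agency; Issue II → agency. The contractor must prevail on at least one issue; overall, the agency prevails.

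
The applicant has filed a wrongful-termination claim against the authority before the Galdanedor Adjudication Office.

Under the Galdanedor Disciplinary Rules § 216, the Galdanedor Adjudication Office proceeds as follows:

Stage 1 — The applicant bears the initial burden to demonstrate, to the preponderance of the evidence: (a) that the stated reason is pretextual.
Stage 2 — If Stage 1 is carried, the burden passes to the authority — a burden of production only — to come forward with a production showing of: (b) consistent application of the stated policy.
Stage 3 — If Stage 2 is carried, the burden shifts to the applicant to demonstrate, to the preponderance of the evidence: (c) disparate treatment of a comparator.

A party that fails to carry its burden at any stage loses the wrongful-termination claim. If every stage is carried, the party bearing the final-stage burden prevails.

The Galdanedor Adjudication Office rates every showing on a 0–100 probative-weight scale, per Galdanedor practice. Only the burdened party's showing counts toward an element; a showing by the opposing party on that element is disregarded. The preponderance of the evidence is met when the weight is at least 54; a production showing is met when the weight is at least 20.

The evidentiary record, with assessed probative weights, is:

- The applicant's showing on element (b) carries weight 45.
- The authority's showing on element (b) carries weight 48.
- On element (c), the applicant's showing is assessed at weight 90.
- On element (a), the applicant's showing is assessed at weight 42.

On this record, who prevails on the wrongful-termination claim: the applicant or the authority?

At Stage 1 the applicant must meet the preponderance of the evidence (weight is at least 54): on (a) the weight is 42, which does not reach 54, so (a) does not meet the standard.
  Not every element is met, so the applicant fails to carry Stage 1.
The authority prevails.

authority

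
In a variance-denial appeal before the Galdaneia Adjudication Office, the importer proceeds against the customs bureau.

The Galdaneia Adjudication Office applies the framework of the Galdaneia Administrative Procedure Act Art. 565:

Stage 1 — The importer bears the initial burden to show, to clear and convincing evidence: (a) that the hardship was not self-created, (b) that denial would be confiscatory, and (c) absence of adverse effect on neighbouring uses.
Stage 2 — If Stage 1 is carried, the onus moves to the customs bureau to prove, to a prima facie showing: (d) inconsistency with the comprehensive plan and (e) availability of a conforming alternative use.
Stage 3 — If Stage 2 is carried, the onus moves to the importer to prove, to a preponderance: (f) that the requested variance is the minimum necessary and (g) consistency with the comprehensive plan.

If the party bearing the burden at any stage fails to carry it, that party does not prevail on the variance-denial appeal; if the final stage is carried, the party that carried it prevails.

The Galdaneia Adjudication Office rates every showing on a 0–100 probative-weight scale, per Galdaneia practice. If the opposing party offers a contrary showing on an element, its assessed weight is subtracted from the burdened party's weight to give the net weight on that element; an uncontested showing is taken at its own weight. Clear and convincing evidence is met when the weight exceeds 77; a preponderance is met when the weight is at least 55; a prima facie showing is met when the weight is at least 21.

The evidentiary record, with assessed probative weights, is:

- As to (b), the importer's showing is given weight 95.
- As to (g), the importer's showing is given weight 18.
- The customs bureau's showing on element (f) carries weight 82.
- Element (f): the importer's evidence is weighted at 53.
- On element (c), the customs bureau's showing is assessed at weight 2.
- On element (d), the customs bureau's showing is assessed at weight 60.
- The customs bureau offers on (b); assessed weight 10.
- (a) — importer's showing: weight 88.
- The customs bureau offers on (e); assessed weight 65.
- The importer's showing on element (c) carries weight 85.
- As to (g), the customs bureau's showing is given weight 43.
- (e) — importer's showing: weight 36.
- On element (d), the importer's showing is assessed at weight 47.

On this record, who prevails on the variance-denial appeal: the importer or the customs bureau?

Stage 1 (importer, clear and convincing evidence, weight exceeds 77): (a) 88 > 77 — meets; (b) net 95−10=85 > 77 — meets; (c) net 85−2=83 > 77 — meets.
  Stage 1 is satisfied; the onus moves to the customs bureau.
Stage 2 (customs bureau, a prima facie showing, weight is at least 21): (d) net 60−47=13 < 21 — fails; (e) net 65−36=29 ≥ 21 — meets.
  Stage 2 not carried; the customs bureau fails its burden.
The analysis ends at Stage 2; the importer prevails.

importer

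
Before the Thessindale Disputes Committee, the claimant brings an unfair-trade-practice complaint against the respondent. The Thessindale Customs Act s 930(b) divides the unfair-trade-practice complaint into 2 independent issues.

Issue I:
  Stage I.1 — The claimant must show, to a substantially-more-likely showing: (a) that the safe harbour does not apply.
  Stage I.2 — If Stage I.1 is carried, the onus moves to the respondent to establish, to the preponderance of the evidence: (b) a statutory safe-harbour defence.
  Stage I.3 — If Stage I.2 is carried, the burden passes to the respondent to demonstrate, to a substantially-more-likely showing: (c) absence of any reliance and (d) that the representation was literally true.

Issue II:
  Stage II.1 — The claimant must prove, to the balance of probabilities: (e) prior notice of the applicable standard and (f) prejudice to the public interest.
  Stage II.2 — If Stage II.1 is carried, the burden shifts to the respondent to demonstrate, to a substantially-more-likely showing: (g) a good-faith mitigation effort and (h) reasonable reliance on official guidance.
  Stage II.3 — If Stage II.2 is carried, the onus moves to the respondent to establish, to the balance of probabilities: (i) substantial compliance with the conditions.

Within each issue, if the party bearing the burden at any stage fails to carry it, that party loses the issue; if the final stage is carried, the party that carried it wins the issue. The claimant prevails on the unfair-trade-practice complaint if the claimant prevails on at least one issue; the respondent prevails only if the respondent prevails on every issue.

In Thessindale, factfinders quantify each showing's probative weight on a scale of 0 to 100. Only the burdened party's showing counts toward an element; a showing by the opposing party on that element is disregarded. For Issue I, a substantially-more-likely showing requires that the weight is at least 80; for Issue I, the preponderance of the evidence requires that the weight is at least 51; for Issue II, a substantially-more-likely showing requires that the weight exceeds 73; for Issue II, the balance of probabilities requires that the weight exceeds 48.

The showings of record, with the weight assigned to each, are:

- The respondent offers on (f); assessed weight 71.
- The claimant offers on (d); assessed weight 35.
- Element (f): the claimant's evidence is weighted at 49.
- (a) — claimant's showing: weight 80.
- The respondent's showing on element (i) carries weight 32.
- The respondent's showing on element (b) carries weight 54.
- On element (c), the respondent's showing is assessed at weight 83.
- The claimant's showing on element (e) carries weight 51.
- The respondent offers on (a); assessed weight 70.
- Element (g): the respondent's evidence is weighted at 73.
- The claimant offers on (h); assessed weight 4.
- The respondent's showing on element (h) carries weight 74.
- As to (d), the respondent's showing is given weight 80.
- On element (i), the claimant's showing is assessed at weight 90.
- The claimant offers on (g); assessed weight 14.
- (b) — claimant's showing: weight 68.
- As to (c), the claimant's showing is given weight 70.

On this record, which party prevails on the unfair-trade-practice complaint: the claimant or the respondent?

claimant

— Issue I —
At Stage I.1 the claimant must meet a substantially-more-likely showing (weight is at least 80): on (a) the weight is 80 (the respondent's 70 is given no effect), ≥ 80, so (a) meets the standard.
  The claimant carries Stage I.1; the respondent now bears the burden.
At Stage I.2 the respondent must meet the preponderance of the evidence (weight is at least 51): on (b) the weight is 54 (the claimant's 68 is given no effect), ≥ 51, so (b) meets the standard.
  All elements met. The respondent retains the burden for Stage I.3.
At Stage I.3 the respondent must meet a substantially-more-likely showing (weight is at least 80): on (c) the weight is 83 (the claimant's 70 is given no effect), which does reach 80, so (c) meets the standard; on (d) the weight is 80 (the claimant's 35 is given no effect), which does reach 80, so (d) meets the standard.
  All elements met at the final stage.
Every stage carried; the respondent prevails on this issue.
— Issue II —
Stage II.1 — burden on claimant; standard: the balance of probabilities (weight exceeds 48).
    (e): 51 > 48 [met]
    (f): 49 (respondent's 71 disregarded) > 48 [met]
  All elements met. The burden passes to the respondent.
Stage II.2 — burden on respondent; standard: a substantially-more-likely showing (weight exceeds 73).
    (g): 73 (claimant's 14 disregarded) ≤ 73 [not met]
    (h): 74 (claimant's 4 disregarded) > 73 [met]
  Stage II.2 not carried; the respondent fails its burden.
The claimant prevails on this issue.
Per-issue: Issue I → respondent; Issue II → claimant. The claimant must prevail on at least one issue; overall, the claimant prevails.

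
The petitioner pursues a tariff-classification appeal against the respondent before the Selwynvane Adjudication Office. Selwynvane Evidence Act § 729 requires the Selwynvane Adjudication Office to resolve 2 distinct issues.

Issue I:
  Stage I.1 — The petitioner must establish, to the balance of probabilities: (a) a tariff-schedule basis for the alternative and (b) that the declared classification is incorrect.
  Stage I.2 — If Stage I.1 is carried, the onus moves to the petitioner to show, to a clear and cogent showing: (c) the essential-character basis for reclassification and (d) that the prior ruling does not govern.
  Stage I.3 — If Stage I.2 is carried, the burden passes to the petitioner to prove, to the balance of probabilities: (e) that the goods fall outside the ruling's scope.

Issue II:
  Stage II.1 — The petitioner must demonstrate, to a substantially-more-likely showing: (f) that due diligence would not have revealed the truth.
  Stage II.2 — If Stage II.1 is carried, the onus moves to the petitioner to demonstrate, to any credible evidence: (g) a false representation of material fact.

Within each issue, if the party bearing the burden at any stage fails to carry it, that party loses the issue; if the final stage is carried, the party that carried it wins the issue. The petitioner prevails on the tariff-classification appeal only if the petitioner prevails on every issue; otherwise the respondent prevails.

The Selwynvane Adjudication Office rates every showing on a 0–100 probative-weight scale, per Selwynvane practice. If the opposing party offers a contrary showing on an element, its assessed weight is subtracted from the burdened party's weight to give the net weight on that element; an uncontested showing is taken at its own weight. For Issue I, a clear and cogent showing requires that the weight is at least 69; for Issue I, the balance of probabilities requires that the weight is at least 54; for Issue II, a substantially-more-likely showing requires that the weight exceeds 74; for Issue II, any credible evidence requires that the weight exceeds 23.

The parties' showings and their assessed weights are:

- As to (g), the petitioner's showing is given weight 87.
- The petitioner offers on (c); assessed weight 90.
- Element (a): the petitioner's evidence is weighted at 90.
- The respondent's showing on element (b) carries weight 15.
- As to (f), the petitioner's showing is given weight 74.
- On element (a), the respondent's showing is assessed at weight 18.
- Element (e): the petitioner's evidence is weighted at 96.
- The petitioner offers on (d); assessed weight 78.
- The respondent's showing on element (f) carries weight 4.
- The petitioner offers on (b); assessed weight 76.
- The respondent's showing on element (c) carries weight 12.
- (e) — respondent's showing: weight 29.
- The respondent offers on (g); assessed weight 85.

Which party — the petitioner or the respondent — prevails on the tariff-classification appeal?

— Issue I —
At Stage I.1 the petitioner must meet the balance of probabilities (weight is at least 54): on (a) the weight is 90 less the opposing 18 gives net 72, ≥ 54, so (a) meets the standard; on (b) the weight is 76 less the opposing 15 gives net 61, which does reach 54, so (b) meets the standard.
  Stage I.1 is satisfied; the petitioner continues to bear the burden.
At Stage I.2 the petitioner must meet a clear and cogent showing (weight is at least 69): on (c) the weight is 90 less the opposing 12 gives net 78, which does reach 69, so (c) meets the standard; on (d) the weight is 78, which does reach 69, so (d) meets the standard.
  All elements met. The petitioner retains the burden for Stage I.3.
At Stage I.3 the petitioner must meet the balance of probabilities (weight is at least 54): on (e) the weight is 96 less the opposing 29 gives net 67, ≥ 54, so (e) meets the standard.
  The petitioner carries the last stage.
All stages carried — the petitioner prevails on this issue.
— Issue II —
Stage II.1 (petitioner, a substantially-more-likely showing, weight exceeds 74): (f) net 74−4=70 ≤ 74 — fails.
  Stage II.1 not carried; the petitioner fails its burden.
The analysis ends at Stage II.1; the respondent prevails on this issue.
Per-issue: Issue I → petitioner; Issue II → respondent. The petitioner must prevail on every issue; overall, the respondent prevails.

respondent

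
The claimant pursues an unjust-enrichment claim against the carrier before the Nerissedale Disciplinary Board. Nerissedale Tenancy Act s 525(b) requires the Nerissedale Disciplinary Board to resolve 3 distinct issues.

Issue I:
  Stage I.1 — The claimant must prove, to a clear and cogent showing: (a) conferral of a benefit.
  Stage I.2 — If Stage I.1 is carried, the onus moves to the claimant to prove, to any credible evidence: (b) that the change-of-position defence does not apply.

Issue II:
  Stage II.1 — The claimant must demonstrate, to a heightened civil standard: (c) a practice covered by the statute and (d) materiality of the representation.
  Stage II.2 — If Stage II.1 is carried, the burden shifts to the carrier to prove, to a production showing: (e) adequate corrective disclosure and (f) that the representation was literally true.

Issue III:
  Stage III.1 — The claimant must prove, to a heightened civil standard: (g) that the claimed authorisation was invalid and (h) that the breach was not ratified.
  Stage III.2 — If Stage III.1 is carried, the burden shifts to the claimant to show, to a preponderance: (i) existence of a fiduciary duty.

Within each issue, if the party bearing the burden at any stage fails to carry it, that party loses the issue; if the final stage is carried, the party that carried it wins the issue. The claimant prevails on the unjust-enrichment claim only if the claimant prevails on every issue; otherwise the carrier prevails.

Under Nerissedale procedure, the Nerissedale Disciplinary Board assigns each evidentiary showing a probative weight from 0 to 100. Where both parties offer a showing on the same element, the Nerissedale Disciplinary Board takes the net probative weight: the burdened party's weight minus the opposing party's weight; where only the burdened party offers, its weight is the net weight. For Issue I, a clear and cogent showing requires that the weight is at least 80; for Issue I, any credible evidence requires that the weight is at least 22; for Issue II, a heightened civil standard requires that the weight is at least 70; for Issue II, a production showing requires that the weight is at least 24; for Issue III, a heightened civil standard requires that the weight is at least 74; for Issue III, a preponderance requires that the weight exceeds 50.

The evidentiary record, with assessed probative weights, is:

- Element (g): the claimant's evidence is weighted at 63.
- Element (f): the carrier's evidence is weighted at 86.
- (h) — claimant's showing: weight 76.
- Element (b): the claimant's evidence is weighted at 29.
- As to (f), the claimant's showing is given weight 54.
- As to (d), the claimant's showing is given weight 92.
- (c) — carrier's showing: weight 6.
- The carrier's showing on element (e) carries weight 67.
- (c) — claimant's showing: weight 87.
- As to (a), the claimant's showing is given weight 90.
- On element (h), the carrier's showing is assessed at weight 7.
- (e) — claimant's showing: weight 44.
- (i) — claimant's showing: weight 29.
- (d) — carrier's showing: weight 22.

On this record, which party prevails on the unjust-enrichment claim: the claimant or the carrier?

— Issue I —
At Stage I.1 the claimant must meet a clear and cogent showing (weight is at least 80): on (a) the weight is 90, which does reach 80, so (a) meets the standard.
  Stage I.1 carried; the burden remains with the claimant.
At Stage I.2 the claimant must meet any credible evidence (weight is at least 22): on (b) the weight is 29, ≥ 22, so (b) meets the standard.
  The claimant carries the last stage.
Every stage carried; the claimant prevails on this issue.
— Issue II —
At Stage II.1 the claimant must meet a heightened civil standard (weight is at least 70): on (c) the weight is 87 less the opposing 6 gives net 81, which does reach 70, so (c) meets the standard; on (d) the weight is 92 less the opposing 22 gives net 70, ≥ 70, so (d) meets the standard.
  The claimant carries Stage II.1; the carrier now bears the burden.
At Stage II.2 the carrier must meet a production showing (weight is at least 24): on (e) the weight is 67 less the opposing 44 gives net 23, which does not reach 24, so (e) does not meet the standard; on (f) the weight is 86 less the opposing 54 gives net 32, ≥ 24, so (f) meets the standard.
  Stage II.2 not carried; the carrier fails its burden.
So the claimant prevails on this issue.
— Issue III —
At Stage III.1 the claimant must meet a heightened civil standard (weight is at least 74): on (g) the weight is 63, < 74, so (g) does not meet the standard; on (h) the weight is 76 less the opposing 7 gives net 69, which does not reach 74, so (h) does not meet the standard.
  Stage III.1 not carried; the claimant fails its burden.
The carrier prevails on this issue.
Per-issue: Issue I → claimant; Issue II → claimant; Issue III → carrier. The claimant must prevail on every issue; overall, the carrier prevails.

carrier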